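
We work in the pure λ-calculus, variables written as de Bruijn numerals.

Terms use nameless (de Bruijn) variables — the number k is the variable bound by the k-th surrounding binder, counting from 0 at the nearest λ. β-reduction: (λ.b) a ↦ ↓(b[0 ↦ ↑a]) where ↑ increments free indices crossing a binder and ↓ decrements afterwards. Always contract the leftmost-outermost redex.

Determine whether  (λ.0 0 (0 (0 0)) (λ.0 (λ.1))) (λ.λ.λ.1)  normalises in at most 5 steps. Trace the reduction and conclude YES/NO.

Answer: YES — reaches normal form λ.λ.1 in 5 ≤ 5 steps

Working:
  start: (λ.0 0 (0 (0 0)) (λ.0 (λ.1))) (λ.λ.λ.1)
  step 1: (λ.λ.λ.1) (λ.λ.λ.1) ((λ.λ.λ.1) ((λ.λ.λ.1) (λ.λ.λ.1))) (λ.0 (λ.1))
  step 2: (λ.λ.1) ((λ.λ.λ.1) ((λ.λ.λ.1) (λ.λ.λ.1))) (λ.0 (λ.1))
  step 3: (λ.(λ.λ.λ.1) ((λ.λ.λ.1) (λ.λ.λ.1))) (λ.0 (λ.1))
  step 4: (λ.λ.λ.1) ((λ.λ.λ.1) (λ.λ.λ.1))
  step 5: λ.λ.1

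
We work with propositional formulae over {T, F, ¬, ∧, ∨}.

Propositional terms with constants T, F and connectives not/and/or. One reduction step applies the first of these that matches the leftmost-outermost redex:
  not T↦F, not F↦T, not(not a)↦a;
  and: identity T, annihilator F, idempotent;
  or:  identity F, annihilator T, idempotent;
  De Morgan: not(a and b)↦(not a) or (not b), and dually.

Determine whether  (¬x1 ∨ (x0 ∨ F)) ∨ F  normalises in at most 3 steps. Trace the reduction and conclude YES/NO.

  start: (¬x1 ∨ (x0 ∨ F)) ∨ F
  →1  ¬x1 ∨ (x0 ∨ F)
  →2  ¬x1 ∨ x0

Answer: YES — reaches normal form ¬x1 ∨ x0 in 2 ≤ 3 steps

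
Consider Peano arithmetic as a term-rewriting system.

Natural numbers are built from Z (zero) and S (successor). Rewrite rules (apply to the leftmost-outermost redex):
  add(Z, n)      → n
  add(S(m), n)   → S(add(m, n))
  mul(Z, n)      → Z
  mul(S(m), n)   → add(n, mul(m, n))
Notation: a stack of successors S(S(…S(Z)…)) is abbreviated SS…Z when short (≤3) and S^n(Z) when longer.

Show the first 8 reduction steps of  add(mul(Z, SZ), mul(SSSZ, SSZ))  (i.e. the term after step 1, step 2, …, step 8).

Answer: after 8 steps: S(S(S(add(SZ, mul(SZ, SSZ)))))

Working:
  start: add(mul(Z, SZ), mul(SSSZ, SSZ))
  [1] add(Z, mul(SSSZ, SSZ))
  [2] mul(SSSZ, SSZ)
  [3] add(SSZ, mul(SSZ, SSZ))
  [4] S(add(SZ, mul(SSZ, SSZ)))
  [5] S(S(add(Z, mul(SSZ, SSZ))))
  [6] S(S(mul(SSZ, SSZ)))
  [7] S(S(add(SSZ, mul(SZ, SSZ))))
  [8] S(S(S(add(SZ, mul(SZ, SSZ)))))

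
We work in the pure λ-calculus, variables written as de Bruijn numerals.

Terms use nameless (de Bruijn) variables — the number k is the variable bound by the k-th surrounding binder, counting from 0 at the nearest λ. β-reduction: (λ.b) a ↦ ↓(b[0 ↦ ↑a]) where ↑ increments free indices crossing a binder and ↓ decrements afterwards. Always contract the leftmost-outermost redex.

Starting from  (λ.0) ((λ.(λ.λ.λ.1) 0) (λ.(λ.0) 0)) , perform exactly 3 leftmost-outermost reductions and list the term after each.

Answer: after 3 steps: λ.λ.1

Reduction:
  start: (λ.0) ((λ.(λ.λ.λ.1) 0) (λ.(λ.0) 0))
  →1  (λ.(λ.λ.λ.1) 0) (λ.(λ.0) 0)
  →2  (λ.λ.λ.1) (λ.(λ.0) 0)
  →3  λ.λ.1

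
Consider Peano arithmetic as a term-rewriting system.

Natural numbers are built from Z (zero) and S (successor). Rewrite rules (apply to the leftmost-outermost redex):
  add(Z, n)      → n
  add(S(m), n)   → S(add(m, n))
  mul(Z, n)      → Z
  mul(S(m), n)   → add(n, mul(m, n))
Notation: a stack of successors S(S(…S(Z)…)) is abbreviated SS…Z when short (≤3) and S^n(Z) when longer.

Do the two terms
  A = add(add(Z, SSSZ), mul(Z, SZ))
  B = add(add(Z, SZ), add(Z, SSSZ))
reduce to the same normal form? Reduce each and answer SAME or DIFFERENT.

Answer: DIFFERENT — A ⇓ SSSZ, B ⇓ S^4(Z)

Derivation:
Term A:
  start: add(add(Z, SSSZ), mul(Z, SZ))
  →1  add(SSSZ, mul(Z, SZ))
  →2  S(add(SSZ, mul(Z, SZ)))
  →3  S(S(add(SZ, mul(Z, SZ))))
  →4  S(S(S(add(Z, mul(Z, SZ)))))
  →5  S(S(S(mul(Z, SZ))))
  →6  SSSZ

Term B:
  start: add(add(Z, SZ), add(Z, SSSZ))
  →1  add(SZ, add(Z, SSSZ))
  →2  S(add(Z, add(Z, SSSZ)))
  →3  S(add(Z, SSSZ))
  →4  S^4(Z)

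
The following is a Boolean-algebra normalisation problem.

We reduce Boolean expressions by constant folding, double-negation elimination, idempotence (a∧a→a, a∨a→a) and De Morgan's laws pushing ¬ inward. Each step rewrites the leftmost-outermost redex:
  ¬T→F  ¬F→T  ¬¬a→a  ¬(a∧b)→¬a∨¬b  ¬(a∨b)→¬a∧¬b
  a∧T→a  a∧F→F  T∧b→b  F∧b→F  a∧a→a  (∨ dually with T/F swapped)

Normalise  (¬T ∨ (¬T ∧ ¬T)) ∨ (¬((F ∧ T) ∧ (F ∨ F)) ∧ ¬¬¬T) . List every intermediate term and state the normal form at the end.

  start: (¬T ∨ (¬T ∧ ¬T)) ∨ (¬((F ∧ T) ∧ (F ∨ F)) ∧ ¬¬¬T)
  →1  (F ∨ (¬T ∧ ¬T)) ∨ (¬((F ∧ T) ∧ (F ∨ F)) ∧ ¬¬¬T)
  →2  (¬T ∧ ¬T) ∨ (¬((F ∧ T) ∧ (F ∨ F)) ∧ ¬¬¬T)
  →3  ¬T ∨ (¬((F ∧ T) ∧ (F ∨ F)) ∧ ¬¬¬T)
  →4  F ∨ (¬((F ∧ T) ∧ (F ∨ F)) ∧ ¬¬¬T)
  →5  ¬((F ∧ T) ∧ (F ∨ F)) ∧ ¬¬¬T
  →6  (¬(F ∧ T) ∨ ¬(F ∨ F)) ∧ ¬¬¬T
  →7  ((¬F ∨ ¬T) ∨ ¬(F ∨ F)) ∧ ¬¬¬T
  →8  ((T ∨ ¬T) ∨ ¬(F ∨ F)) ∧ ¬¬¬T
  →9  (T ∨ ¬(F ∨ F)) ∧ ¬¬¬T
  →10  T ∧ ¬¬¬T
  →11  ¬¬¬T
  →12  ¬T
  →13  F

Answer: normal form = F  (in 13 steps)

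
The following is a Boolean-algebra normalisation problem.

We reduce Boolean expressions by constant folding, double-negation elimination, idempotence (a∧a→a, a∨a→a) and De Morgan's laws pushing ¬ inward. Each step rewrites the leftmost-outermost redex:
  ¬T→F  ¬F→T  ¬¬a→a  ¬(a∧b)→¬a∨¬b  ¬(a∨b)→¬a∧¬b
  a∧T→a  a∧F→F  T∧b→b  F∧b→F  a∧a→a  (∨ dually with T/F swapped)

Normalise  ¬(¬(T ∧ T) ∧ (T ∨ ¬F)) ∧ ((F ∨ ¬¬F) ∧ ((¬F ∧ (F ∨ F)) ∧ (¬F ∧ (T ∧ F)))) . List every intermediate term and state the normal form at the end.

Answer: normal form = F  (in 8 steps)

Reduction:
  start: ¬(¬(T ∧ T) ∧ (T ∨ ¬F)) ∧ ((F ∨ ¬¬F) ∧ ((¬F ∧ (F ∨ F)) ∧ (¬F ∧ (T ∧ F))))
  [1] (¬¬(T ∧ T) ∨ ¬(T ∨ ¬F)) ∧ ((F ∨ ¬¬F) ∧ ((¬F ∧ (F ∨ F)) ∧ (¬F ∧ (T ∧ F))))
  [2] ((T ∧ T) ∨ ¬(T ∨ ¬F)) ∧ ((F ∨ ¬¬F) ∧ ((¬F ∧ (F ∨ F)) ∧ (¬F ∧ (T ∧ F))))
  [3] (T ∨ ¬(T ∨ ¬F)) ∧ ((F ∨ ¬¬F) ∧ ((¬F ∧ (F ∨ F)) ∧ (¬F ∧ (T ∧ F))))
  [4] T ∧ ((F ∨ ¬¬F) ∧ ((¬F ∧ (F ∨ F)) ∧ (¬F ∧ (T ∧ F))))
  [5] (F ∨ ¬¬F) ∧ ((¬F ∧ (F ∨ F)) ∧ (¬F ∧ (T ∧ F)))
  [6] ¬¬F ∧ ((¬F ∧ (F ∨ F)) ∧ (¬F ∧ (T ∧ F)))
  [7] F ∧ ((¬F ∧ (F ∨ F)) ∧ (¬F ∧ (T ∧ F)))
  [8] F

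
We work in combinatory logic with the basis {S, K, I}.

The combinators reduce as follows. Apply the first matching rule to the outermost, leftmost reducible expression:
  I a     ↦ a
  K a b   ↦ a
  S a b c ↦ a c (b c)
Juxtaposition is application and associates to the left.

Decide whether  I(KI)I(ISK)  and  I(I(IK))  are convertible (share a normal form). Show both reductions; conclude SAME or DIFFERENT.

Term A:
  start: I(KI)I(ISK)
  [1] KII(ISK)
  [2] I(ISK)
  [3] ISK
  [4] SK

Term B:
  start: I(I(IK))
  [1] I(IK)
  [2] IK
  [3] K

Answer: DIFFERENT — A ⇓ SK, B ⇓ K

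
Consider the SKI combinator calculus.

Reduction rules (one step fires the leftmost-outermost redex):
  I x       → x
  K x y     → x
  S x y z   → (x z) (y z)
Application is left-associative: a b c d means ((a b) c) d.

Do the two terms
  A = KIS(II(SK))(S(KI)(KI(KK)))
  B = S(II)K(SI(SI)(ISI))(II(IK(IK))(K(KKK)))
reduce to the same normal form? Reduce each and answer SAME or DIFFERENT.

Answer: DIFFERENT — A ⇓ SK(S(KI)I), B ⇓ K(K(SIK))

Reduction:
Term A:
  start: KIS(II(SK))(S(KI)(KI(KK)))
  [1] I(II(SK))(S(KI)(KI(KK)))
  [2] II(SK)(S(KI)(KI(KK)))
  [3] I(SK)(S(KI)(KI(KK)))
  [4] SK(S(KI)(KI(KK)))
  [5] SK(S(KI)I)

Term B:
  start: S(II)K(SI(SI)(ISI))(II(IK(IK))(K(KKK)))
  [1] II(SI(SI)(ISI))(K(SI(SI)(ISI)))(II(IK(IK))(K(KKK)))
  [2] I(SI(SI)(ISI))(K(SI(SI)(ISI)))(II(IK(IK))(K(KKK)))
  [3] SI(SI)(ISI)(K(SI(SI)(ISI)))(II(IK(IK))(K(KKK)))
  [4] I(ISI)(SI(ISI))(K(SI(SI)(ISI)))(II(IK(IK))(K(KKK)))
  [5] ISI(SI(ISI))(K(SI(SI)(ISI)))(II(IK(IK))(K(KKK)))
  [6] SI(SI(ISI))(K(SI(SI)(ISI)))(II(IK(IK))(K(KKK)))
  [7] I(K(SI(SI)(ISI)))(SI(ISI)(K(SI(SI)(ISI))))(II(IK(IK))(K(KKK)))
  [8] K(SI(SI)(ISI))(SI(ISI)(K(SI(SI)(ISI))))(II(IK(IK))(K(KKK)))
  [9] SI(SI)(ISI)(II(IK(IK))(K(KKK)))
  [10] I(ISI)(SI(ISI))(II(IK(IK))(K(KKK)))
  [11] ISI(SI(ISI))(II(IK(IK))(K(KKK)))
  [12] SI(SI(ISI))(II(IK(IK))(K(KKK)))
  [13] I(II(IK(IK))(K(KKK)))(SI(ISI)(II(IK(IK))(K(KKK))))
  [14] II(IK(IK))(K(KKK))(SI(ISI)(II(IK(IK))(K(KKK))))
  [15] I(IK(IK))(K(KKK))(SI(ISI)(II(IK(IK))(K(KKK))))
  [16] IK(IK)(K(KKK))(SI(ISI)(II(IK(IK))(K(KKK))))
  [17] K(IK)(K(KKK))(SI(ISI)(II(IK(IK))(K(KKK))))
  [18] IK(SI(ISI)(II(IK(IK))(K(KKK))))
  [19] K(SI(ISI)(II(IK(IK))(K(KKK))))
  [20] K(I(II(IK(IK))(K(KKK)))(ISI(II(IK(IK))(K(KKK)))))
  [21] K(II(IK(IK))(K(KKK))(ISI(II(IK(IK))(K(KKK)))))
  [22] K(I(IK(IK))(K(KKK))(ISI(II(IK(IK))(K(KKK)))))
  [23] K(IK(IK)(K(KKK))(ISI(II(IK(IK))(K(KKK)))))
  [24] K(K(IK)(K(KKK))(ISI(II(IK(IK))(K(KKK)))))
  [25] K(IK(ISI(II(IK(IK))(K(KKK)))))
  [26] K(K(ISI(II(IK(IK))(K(KKK)))))
  [27] K(K(SI(II(IK(IK))(K(KKK)))))
  [28] K(K(SI(I(IK(IK))(K(KKK)))))
  [29] K(K(SI(IK(IK)(K(KKK)))))
  [30] K(K(SI(K(IK)(K(KKK)))))
  [31] K(K(SI(IK)))
  [32] K(K(SIK))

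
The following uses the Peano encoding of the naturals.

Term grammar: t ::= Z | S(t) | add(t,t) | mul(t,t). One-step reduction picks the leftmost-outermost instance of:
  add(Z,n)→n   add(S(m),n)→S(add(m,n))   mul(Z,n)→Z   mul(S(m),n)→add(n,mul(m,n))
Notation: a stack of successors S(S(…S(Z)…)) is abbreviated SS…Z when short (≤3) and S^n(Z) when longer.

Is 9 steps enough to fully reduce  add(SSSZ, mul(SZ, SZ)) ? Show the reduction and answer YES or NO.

  start: add(SSSZ, mul(SZ, SZ))
  [1] S(add(SSZ, mul(SZ, SZ)))
  [2] S(S(add(SZ, mul(SZ, SZ))))
  [3] S(S(S(add(Z, mul(SZ, SZ)))))
  [4] S(S(S(mul(SZ, SZ))))
  [5] S(S(S(add(SZ, mul(Z, SZ)))))
  [6] S(S(S(S(add(Z, mul(Z, SZ))))))
  [7] S(S(S(S(mul(Z, SZ)))))
  [8] S^4(Z)

Answer: YES — reaches normal form S^4(Z) in 8 ≤ 9 steps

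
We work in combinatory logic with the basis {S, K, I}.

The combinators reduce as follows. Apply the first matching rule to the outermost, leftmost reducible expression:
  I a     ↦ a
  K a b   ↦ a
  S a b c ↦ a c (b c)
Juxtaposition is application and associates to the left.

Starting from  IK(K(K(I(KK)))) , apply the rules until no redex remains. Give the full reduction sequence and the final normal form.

  start: IK(K(K(I(KK))))
  →1  K(K(K(I(KK))))
  →2  K(K(K(KK)))

Answer: normal form = K(K(K(KK)))  (in 2 steps)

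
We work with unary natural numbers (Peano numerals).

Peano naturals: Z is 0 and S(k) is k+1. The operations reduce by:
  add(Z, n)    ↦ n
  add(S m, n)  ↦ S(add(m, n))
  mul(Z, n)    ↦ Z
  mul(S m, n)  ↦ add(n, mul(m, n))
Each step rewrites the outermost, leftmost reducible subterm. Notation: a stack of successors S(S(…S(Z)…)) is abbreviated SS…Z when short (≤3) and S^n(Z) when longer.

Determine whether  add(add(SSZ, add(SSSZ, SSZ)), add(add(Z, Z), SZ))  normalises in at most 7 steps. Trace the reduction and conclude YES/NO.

Answer: NO — after 7 steps the term is S(S(S(add(add(SSZ, SSZ), add(add(Z, Z), SZ))))), not yet normal

Derivation:
  start: add(add(SSZ, add(SSSZ, SSZ)), add(add(Z, Z), SZ))
  →1  add(S(add(SZ, add(SSSZ, SSZ))), add(add(Z, Z), SZ))
  →2  S(add(add(SZ, add(SSSZ, SSZ)), add(add(Z, Z), SZ)))
  →3  S(add(S(add(Z, add(SSSZ, SSZ))), add(add(Z, Z), SZ)))
  →4  S(S(add(add(Z, add(SSSZ, SSZ)), add(add(Z, Z), SZ))))
  →5  S(S(add(add(SSSZ, SSZ), add(add(Z, Z), SZ))))
  →6  S(S(add(S(add(SSZ, SSZ)), add(add(Z, Z), SZ))))
  →7  S(S(S(add(add(SSZ, SSZ), add(add(Z, Z), SZ)))))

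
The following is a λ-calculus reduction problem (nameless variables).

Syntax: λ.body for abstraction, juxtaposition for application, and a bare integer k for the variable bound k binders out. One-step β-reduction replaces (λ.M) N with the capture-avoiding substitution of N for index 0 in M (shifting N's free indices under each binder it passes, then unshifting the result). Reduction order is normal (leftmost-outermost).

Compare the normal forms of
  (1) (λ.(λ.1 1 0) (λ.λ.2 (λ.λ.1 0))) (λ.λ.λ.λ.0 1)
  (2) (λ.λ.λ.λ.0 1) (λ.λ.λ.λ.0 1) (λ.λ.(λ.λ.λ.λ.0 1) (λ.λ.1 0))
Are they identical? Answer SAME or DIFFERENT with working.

Term A:
  start: (λ.(λ.1 1 0) (λ.λ.2 (λ.λ.1 0))) (λ.λ.λ.λ.0 1)
  →1  (λ.(λ.λ.λ.λ.0 1) (λ.λ.λ.λ.0 1) 0) (λ.λ.(λ.λ.λ.λ.0 1) (λ.λ.1 0))
  →2  (λ.λ.λ.λ.0 1) (λ.λ.λ.λ.0 1) (λ.λ.(λ.λ.λ.λ.0 1) (λ.λ.1 0))
  →3  (λ.λ.λ.0 1) (λ.λ.(λ.λ.λ.λ.0 1) (λ.λ.1 0))
  →4  λ.λ.0 1

Term B:
  start: (λ.λ.λ.λ.0 1) (λ.λ.λ.λ.0 1) (λ.λ.(λ.λ.λ.λ.0 1) (λ.λ.1 0))
  →1  (λ.λ.λ.0 1) (λ.λ.(λ.λ.λ.λ.0 1) (λ.λ.1 0))
  →2  λ.λ.0 1

Answer: SAME — A ⇓ λ.λ.0 1, B ⇓ λ.λ.0 1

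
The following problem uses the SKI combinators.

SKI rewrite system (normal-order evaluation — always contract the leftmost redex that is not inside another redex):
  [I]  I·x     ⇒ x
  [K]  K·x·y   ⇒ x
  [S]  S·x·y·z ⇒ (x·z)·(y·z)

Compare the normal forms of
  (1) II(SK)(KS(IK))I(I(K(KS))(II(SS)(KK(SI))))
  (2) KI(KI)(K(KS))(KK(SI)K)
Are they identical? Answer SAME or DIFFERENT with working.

Term A:
  start: II(SK)(KS(IK))I(I(K(KS))(II(SS)(KK(SI))))
  [1] I(SK)(KS(IK))I(I(K(KS))(II(SS)(KK(SI))))
  [2] SK(KS(IK))I(I(K(KS))(II(SS)(KK(SI))))
  [3] KI(KS(IK)I)(I(K(KS))(II(SS)(KK(SI))))
  [4] I(I(K(KS))(II(SS)(KK(SI))))
  [5] I(K(KS))(II(SS)(KK(SI)))
  [6] K(KS)(II(SS)(KK(SI)))
  [7] KS

Term B:
  start: KI(KI)(K(KS))(KK(SI)K)
  [1] I(K(KS))(KK(SI)K)
  [2] K(KS)(KK(SI)K)
  [3] KS

Answer: SAME — A ⇓ KS, B ⇓ KS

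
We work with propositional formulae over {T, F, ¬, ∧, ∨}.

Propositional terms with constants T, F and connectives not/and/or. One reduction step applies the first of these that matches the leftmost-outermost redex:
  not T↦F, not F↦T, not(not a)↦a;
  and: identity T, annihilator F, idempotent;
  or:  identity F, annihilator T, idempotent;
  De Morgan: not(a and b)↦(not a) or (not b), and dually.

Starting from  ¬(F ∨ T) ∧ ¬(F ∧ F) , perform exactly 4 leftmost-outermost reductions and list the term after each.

Answer: after 4 steps: F ∧ ¬(F ∧ F)

Reduction:
  start: ¬(F ∨ T) ∧ ¬(F ∧ F)
  →1  (¬F ∧ ¬T) ∧ ¬(F ∧ F)
  →2  (T ∧ ¬T) ∧ ¬(F ∧ F)
  →3  ¬T ∧ ¬(F ∧ F)
  →4  F ∧ ¬(F ∧ F)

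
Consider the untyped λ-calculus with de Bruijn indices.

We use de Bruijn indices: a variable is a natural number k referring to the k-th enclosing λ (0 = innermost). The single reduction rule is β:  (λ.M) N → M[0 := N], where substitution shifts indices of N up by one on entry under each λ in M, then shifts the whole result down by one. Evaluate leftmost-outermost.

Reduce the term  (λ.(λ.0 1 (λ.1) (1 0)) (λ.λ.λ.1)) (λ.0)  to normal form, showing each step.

  start: (λ.(λ.0 1 (λ.1) (1 0)) (λ.λ.λ.1)) (λ.0)
  →1  (λ.0 (λ.0) (λ.1) ((λ.0) 0)) (λ.λ.λ.1)
  →2  (λ.λ.λ.1) (λ.0) (λ.λ.λ.λ.1) ((λ.0) (λ.λ.λ.1))
  →3  (λ.λ.1) (λ.λ.λ.λ.1) ((λ.0) (λ.λ.λ.1))
  →4  (λ.λ.λ.λ.λ.1) ((λ.0) (λ.λ.λ.1))
  →5  λ.λ.λ.λ.1

Answer: normal form = λ.λ.λ.λ.1  (in 5 steps)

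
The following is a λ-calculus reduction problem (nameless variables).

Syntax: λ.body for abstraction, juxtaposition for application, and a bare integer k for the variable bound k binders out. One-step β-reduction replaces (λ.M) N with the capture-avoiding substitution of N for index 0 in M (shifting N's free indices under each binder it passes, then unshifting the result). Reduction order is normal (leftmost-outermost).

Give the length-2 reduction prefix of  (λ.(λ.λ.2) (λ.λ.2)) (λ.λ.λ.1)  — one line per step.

Answer: after 2 steps: λ.λ.λ.λ.1

Working:
  start: (λ.(λ.λ.2) (λ.λ.2)) (λ.λ.λ.1)
  →1  (λ.λ.λ.λ.λ.1) (λ.λ.λ.λ.λ.1)
  →2  λ.λ.λ.λ.1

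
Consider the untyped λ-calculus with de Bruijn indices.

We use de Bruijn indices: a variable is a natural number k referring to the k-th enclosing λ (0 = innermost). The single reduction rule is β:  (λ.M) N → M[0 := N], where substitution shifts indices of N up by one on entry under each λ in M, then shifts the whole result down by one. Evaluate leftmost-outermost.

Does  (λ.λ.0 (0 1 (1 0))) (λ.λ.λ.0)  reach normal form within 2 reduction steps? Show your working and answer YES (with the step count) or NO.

  start: (λ.λ.0 (0 1 (1 0))) (λ.λ.λ.0)
  →1  λ.0 (0 (λ.λ.λ.0) ((λ.λ.λ.0) 0))
  →2  λ.0 (0 (λ.λ.λ.0) (λ.λ.0))

Answer: YES — reaches normal form λ.0 (0 (λ.λ.λ.0) (λ.λ.0)) in 2 ≤ 2 steps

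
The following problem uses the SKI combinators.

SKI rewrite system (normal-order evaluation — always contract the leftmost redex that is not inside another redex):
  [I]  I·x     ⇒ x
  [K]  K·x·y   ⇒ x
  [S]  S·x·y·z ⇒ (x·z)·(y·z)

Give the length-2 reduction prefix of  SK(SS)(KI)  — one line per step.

Answer: after 2 steps: KI

Reduction:
  start: SK(SS)(KI)
  step 1: K(KI)(SS(KI))
  step 2: KI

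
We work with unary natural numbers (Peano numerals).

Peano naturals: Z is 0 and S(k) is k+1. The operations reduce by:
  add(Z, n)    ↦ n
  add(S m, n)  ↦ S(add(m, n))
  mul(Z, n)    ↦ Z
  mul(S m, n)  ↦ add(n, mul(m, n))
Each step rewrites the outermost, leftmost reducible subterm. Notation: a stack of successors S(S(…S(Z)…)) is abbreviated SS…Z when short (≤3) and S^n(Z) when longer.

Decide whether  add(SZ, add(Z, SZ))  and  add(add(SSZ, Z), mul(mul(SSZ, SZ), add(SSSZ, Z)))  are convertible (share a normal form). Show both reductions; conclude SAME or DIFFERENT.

Term A:
  start: add(SZ, add(Z, SZ))
  [1] S(add(Z, add(Z, SZ)))
  [2] S(add(Z, SZ))
  [3] SSZ

Term B:
  start: add(add(SSZ, Z), mul(mul(SSZ, SZ), add(SSSZ, Z)))
  [1] add(S(add(SZ, Z)), mul(mul(SSZ, SZ), add(SSSZ, Z)))
  [2] S(add(add(SZ, Z), mul(mul(SSZ, SZ), add(SSSZ, Z))))
  [3] S(add(S(add(Z, Z)), mul(mul(SSZ, SZ), add(SSSZ, Z))))
  [4] S(S(add(add(Z, Z), mul(mul(SSZ, SZ), add(SSSZ, Z)))))
  [5] S(S(add(Z, mul(mul(SSZ, SZ), add(SSSZ, Z)))))
  [6] S(S(mul(mul(SSZ, SZ), add(SSSZ, Z))))
  [7] S(S(mul(add(SZ, mul(SZ, SZ)), add(SSSZ, Z))))
  [8] S(S(mul(S(add(Z, mul(SZ, SZ))), add(SSSZ, Z))))
  [9] S(S(add(add(SSSZ, Z), mul(add(Z, mul(SZ, SZ)), add(SSSZ, Z)))))
  [10] S(S(add(S(add(SSZ, Z)), mul(add(Z, mul(SZ, SZ)), add(SSSZ, Z)))))
  [11] S(S(S(add(add(SSZ, Z), mul(add(Z, mul(SZ, SZ)), add(SSSZ, Z))))))
  [12] S(S(S(add(S(add(SZ, Z)), mul(add(Z, mul(SZ, SZ)), add(SSSZ, Z))))))
  [13] S(S(S(S(add(add(SZ, Z), mul(add(Z, mul(SZ, SZ)), add(SSSZ, Z)))))))
  [14] S(S(S(S(add(S(add(Z, Z)), mul(add(Z, mul(SZ, SZ)), add(SSSZ, Z)))))))
  [15] S(S(S(S(S(add(add(Z, Z), mul(add(Z, mul(SZ, SZ)), add(SSSZ, Z))))))))
  [16] S(S(S(S(S(add(Z, mul(add(Z, mul(SZ, SZ)), add(SSSZ, Z))))))))
  [17] S(S(S(S(S(mul(add(Z, mul(SZ, SZ)), add(SSSZ, Z)))))))
  [18] S(S(S(S(S(mul(mul(SZ, SZ), add(SSSZ, Z)))))))
  [19] S(S(S(S(S(mul(add(SZ, mul(Z, SZ)), add(SSSZ, Z)))))))
  [20] S(S(S(S(S(mul(S(add(Z, mul(Z, SZ))), add(SSSZ, Z)))))))
  [21] S(S(S(S(S(add(add(SSSZ, Z), mul(add(Z, mul(Z, SZ)), add(SSSZ, Z))))))))
  [22] S(S(S(S(S(add(S(add(SSZ, Z)), mul(add(Z, mul(Z, SZ)), add(SSSZ, Z))))))))
  [23] S(S(S(S(S(S(add(add(SSZ, Z), mul(add(Z, mul(Z, SZ)), add(SSSZ, Z)))))))))
  [24] S(S(S(S(S(S(add(S(add(SZ, Z)), mul(add(Z, mul(Z, SZ)), add(SSSZ, Z)))))))))
  [25] S(S(S(S(S(S(S(add(add(SZ, Z), mul(add(Z, mul(Z, SZ)), add(SSSZ, Z))))))))))
  [26] S(S(S(S(S(S(S(add(S(add(Z, Z)), mul(add(Z, mul(Z, SZ)), add(SSSZ, Z))))))))))
  [27] S(S(S(S(S(S(S(S(add(add(Z, Z), mul(add(Z, mul(Z, SZ)), add(SSSZ, Z)))))))))))
  [28] S(S(S(S(S(S(S(S(add(Z, mul(add(Z, mul(Z, SZ)), add(SSSZ, Z)))))))))))
  [29] S(S(S(S(S(S(S(S(mul(add(Z, mul(Z, SZ)), add(SSSZ, Z))))))))))
  [30] S(S(S(S(S(S(S(S(mul(mul(Z, SZ), add(SSSZ, Z))))))))))
  [31] S(S(S(S(S(S(S(S(mul(Z, add(SSSZ, Z))))))))))
  [32] S^8(Z)

Answer: DIFFERENT — A ⇓ SSZ, B ⇓ S^8(Z)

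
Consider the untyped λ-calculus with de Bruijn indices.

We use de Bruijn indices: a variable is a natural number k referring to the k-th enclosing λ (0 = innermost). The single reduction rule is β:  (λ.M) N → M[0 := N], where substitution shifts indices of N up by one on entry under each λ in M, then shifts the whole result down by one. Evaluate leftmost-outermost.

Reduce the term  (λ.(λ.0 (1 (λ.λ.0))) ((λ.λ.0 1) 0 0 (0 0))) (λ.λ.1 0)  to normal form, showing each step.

  start: (λ.(λ.0 (1 (λ.λ.0))) ((λ.λ.0 1) 0 0 (0 0))) (λ.λ.1 0)
  →1  (λ.0 ((λ.λ.1 0) (λ.λ.0))) ((λ.λ.0 1) (λ.λ.1 0) (λ.λ.1 0) ((λ.λ.1 0) (λ.λ.1 0)))
  →2  (λ.λ.0 1) (λ.λ.1 0) (λ.λ.1 0) ((λ.λ.1 0) (λ.λ.1 0)) ((λ.λ.1 0) (λ.λ.0))
  →3  (λ.0 (λ.λ.1 0)) (λ.λ.1 0) ((λ.λ.1 0) (λ.λ.1 0)) ((λ.λ.1 0) (λ.λ.0))
  →4  (λ.λ.1 0) (λ.λ.1 0) ((λ.λ.1 0) (λ.λ.1 0)) ((λ.λ.1 0) (λ.λ.0))
  →5  (λ.(λ.λ.1 0) 0) ((λ.λ.1 0) (λ.λ.1 0)) ((λ.λ.1 0) (λ.λ.0))
  →6  (λ.λ.1 0) ((λ.λ.1 0) (λ.λ.1 0)) ((λ.λ.1 0) (λ.λ.0))
  →7  (λ.(λ.λ.1 0) (λ.λ.1 0) 0) ((λ.λ.1 0) (λ.λ.0))
  →8  (λ.λ.1 0) (λ.λ.1 0) ((λ.λ.1 0) (λ.λ.0))
  →9  (λ.(λ.λ.1 0) 0) ((λ.λ.1 0) (λ.λ.0))
  →10  (λ.λ.1 0) ((λ.λ.1 0) (λ.λ.0))
  →11  λ.(λ.λ.1 0) (λ.λ.0) 0
  →12  λ.(λ.(λ.λ.0) 0) 0
  →13  λ.(λ.λ.0) 0
  →14  λ.λ.0

Answer: normal form = λ.λ.0  (in 14 steps)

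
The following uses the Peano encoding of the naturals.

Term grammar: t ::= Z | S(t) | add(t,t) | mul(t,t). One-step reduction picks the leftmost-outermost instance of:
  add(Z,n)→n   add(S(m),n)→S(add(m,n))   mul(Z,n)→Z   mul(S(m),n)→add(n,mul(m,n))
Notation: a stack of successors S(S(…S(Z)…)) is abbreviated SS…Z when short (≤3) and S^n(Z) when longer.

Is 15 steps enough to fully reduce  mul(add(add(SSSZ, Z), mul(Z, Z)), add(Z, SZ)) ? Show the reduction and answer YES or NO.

Answer: NO — after 15 steps the term is S(S(add(add(Z, SZ), mul(add(add(Z, Z), mul(Z, Z)), add(Z, SZ))))), not yet normal

Reduction:
  start: mul(add(add(SSSZ, Z), mul(Z, Z)), add(Z, SZ))
  [1] mul(add(S(add(SSZ, Z)), mul(Z, Z)), add(Z, SZ))
  [2] mul(S(add(add(SSZ, Z), mul(Z, Z))), add(Z, SZ))
  [3] add(add(Z, SZ), mul(add(add(SSZ, Z), mul(Z, Z)), add(Z, SZ)))
  [4] add(SZ, mul(add(add(SSZ, Z), mul(Z, Z)), add(Z, SZ)))
  [5] S(add(Z, mul(add(add(SSZ, Z), mul(Z, Z)), add(Z, SZ))))
  [6] S(mul(add(add(SSZ, Z), mul(Z, Z)), add(Z, SZ)))
  [7] S(mul(add(S(add(SZ, Z)), mul(Z, Z)), add(Z, SZ)))
  [8] S(mul(S(add(add(SZ, Z), mul(Z, Z))), add(Z, SZ)))
  [9] S(add(add(Z, SZ), mul(add(add(SZ, Z), mul(Z, Z)), add(Z, SZ))))
  [10] S(add(SZ, mul(add(add(SZ, Z), mul(Z, Z)), add(Z, SZ))))
  [11] S(S(add(Z, mul(add(add(SZ, Z), mul(Z, Z)), add(Z, SZ)))))
  [12] S(S(mul(add(add(SZ, Z), mul(Z, Z)), add(Z, SZ))))
  [13] S(S(mul(add(S(add(Z, Z)), mul(Z, Z)), add(Z, SZ))))
  [14] S(S(mul(S(add(add(Z, Z), mul(Z, Z))), add(Z, SZ))))
  [15] S(S(add(add(Z, SZ), mul(add(add(Z, Z), mul(Z, Z)), add(Z, SZ)))))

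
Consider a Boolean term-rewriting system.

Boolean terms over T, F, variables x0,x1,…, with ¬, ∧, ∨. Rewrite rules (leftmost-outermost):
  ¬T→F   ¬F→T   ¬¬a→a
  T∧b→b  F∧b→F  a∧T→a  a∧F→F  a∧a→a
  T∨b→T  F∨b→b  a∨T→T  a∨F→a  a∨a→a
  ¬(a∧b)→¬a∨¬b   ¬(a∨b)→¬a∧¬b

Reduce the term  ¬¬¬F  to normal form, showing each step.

  start: ¬¬¬F
  →1  ¬F
  →2  T

Answer: normal form = T  (in 2 steps)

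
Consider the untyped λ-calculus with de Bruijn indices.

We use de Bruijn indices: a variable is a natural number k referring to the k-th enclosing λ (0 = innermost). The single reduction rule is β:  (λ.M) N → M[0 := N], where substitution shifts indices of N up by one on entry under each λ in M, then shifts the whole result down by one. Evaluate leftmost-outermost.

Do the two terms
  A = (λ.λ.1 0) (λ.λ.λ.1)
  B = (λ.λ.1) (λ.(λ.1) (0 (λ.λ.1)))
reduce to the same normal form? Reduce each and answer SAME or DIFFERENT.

Term A:
  start: (λ.λ.1 0) (λ.λ.λ.1)
  step 1: λ.(λ.λ.λ.1) 0
  step 2: λ.λ.λ.1

Term B:
  start: (λ.λ.1) (λ.(λ.1) (0 (λ.λ.1)))
  step 1: λ.λ.(λ.1) (0 (λ.λ.1))
  step 2: λ.λ.0

Answer: DIFFERENT — A ⇓ λ.λ.λ.1, B ⇓ λ.λ.0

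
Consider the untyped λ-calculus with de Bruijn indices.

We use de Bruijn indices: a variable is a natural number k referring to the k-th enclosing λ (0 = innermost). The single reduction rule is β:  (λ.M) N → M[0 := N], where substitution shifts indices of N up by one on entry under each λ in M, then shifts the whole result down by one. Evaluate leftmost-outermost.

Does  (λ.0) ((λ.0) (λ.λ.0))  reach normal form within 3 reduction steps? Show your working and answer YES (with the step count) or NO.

  start: (λ.0) ((λ.0) (λ.λ.0))
  →1  (λ.0) (λ.λ.0)
  →2  λ.λ.0

Answer: YES — reaches normal form λ.λ.0 in 2 ≤ 3 steps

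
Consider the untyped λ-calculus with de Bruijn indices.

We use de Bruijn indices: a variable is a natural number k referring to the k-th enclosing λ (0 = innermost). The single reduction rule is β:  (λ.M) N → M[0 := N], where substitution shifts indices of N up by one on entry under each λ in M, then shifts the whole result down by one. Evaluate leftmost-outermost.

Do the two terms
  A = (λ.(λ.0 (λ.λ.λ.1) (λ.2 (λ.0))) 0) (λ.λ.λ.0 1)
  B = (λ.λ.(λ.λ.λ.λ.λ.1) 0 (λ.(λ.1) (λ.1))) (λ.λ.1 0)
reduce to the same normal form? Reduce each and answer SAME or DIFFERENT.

Term A:
  start: (λ.(λ.0 (λ.λ.λ.1) (λ.2 (λ.0))) 0) (λ.λ.λ.0 1)
  →1  (λ.0 (λ.λ.λ.1) (λ.(λ.λ.λ.0 1) (λ.0))) (λ.λ.λ.0 1)
  →2  (λ.λ.λ.0 1) (λ.λ.λ.1) (λ.(λ.λ.λ.0 1) (λ.0))
  →3  (λ.λ.0 1) (λ.(λ.λ.λ.0 1) (λ.0))
  →4  λ.0 (λ.(λ.λ.λ.0 1) (λ.0))
  →5  λ.0 (λ.λ.λ.0 1)

Term B:
  start: (λ.λ.(λ.λ.λ.λ.λ.1) 0 (λ.(λ.1) (λ.1))) (λ.λ.1 0)
  →1  λ.(λ.λ.λ.λ.λ.1) 0 (λ.(λ.1) (λ.1))
  →2  λ.(λ.λ.λ.λ.1) (λ.(λ.1) (λ.1))
  →3  λ.λ.λ.λ.1

Answer: DIFFERENT — A ⇓ λ.0 (λ.λ.λ.0 1), B ⇓ λ.λ.λ.λ.1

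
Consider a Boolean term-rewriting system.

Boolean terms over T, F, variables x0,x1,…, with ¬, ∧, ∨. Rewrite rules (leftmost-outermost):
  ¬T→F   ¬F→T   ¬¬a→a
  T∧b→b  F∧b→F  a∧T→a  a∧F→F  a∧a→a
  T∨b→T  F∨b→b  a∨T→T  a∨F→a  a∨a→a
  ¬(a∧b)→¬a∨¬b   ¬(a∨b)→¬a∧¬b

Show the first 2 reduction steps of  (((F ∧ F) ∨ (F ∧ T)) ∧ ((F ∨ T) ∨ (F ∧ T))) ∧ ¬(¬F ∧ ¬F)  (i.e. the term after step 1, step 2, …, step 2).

Answer: after 2 steps: ((F ∧ T) ∧ ((F ∨ T) ∨ (F ∧ T))) ∧ ¬(¬F ∧ ¬F)

Reduction:
  start: (((F ∧ F) ∨ (F ∧ T)) ∧ ((F ∨ T) ∨ (F ∧ T))) ∧ ¬(¬F ∧ ¬F)
  →1  ((F ∨ (F ∧ T)) ∧ ((F ∨ T) ∨ (F ∧ T))) ∧ ¬(¬F ∧ ¬F)
  →2  ((F ∧ T) ∧ ((F ∨ T) ∨ (F ∧ T))) ∧ ¬(¬F ∧ ¬F)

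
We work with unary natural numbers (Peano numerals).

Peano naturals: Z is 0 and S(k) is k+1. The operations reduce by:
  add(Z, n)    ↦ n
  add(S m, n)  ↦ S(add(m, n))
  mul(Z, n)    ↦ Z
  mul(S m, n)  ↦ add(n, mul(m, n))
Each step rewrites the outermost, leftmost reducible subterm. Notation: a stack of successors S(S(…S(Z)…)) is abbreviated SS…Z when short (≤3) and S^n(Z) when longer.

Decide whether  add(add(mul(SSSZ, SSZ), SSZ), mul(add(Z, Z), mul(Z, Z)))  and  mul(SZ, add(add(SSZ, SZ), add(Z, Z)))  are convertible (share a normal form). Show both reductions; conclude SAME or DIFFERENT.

Answer: DIFFERENT — A ⇓ S^8(Z), B ⇓ SSSZ

Working:
Term A:
  start: add(add(mul(SSSZ, SSZ), SSZ), mul(add(Z, Z), mul(Z, Z)))
  →1  add(add(add(SSZ, mul(SSZ, SSZ)), SSZ), mul(add(Z, Z), mul(Z, Z)))
  →2  add(add(S(add(SZ, mul(SSZ, SSZ))), SSZ), mul(add(Z, Z), mul(Z, Z)))
  →3  add(S(add(add(SZ, mul(SSZ, SSZ)), SSZ)), mul(add(Z, Z), mul(Z, Z)))
  →4  S(add(add(add(SZ, mul(SSZ, SSZ)), SSZ), mul(add(Z, Z), mul(Z, Z))))
  →5  S(add(add(S(add(Z, mul(SSZ, SSZ))), SSZ), mul(add(Z, Z), mul(Z, Z))))
  →6  S(add(S(add(add(Z, mul(SSZ, SSZ)), SSZ)), mul(add(Z, Z), mul(Z, Z))))
  →7  S(S(add(add(add(Z, mul(SSZ, SSZ)), SSZ), mul(add(Z, Z), mul(Z, Z)))))
  →8  S(S(add(add(mul(SSZ, SSZ), SSZ), mul(add(Z, Z), mul(Z, Z)))))
  →9  S(S(add(add(add(SSZ, mul(SZ, SSZ)), SSZ), mul(add(Z, Z), mul(Z, Z)))))
  →10  S(S(add(add(S(add(SZ, mul(SZ, SSZ))), SSZ), mul(add(Z, Z), mul(Z, Z)))))
  →11  S(S(add(S(add(add(SZ, mul(SZ, SSZ)), SSZ)), mul(add(Z, Z), mul(Z, Z)))))
  →12  S(S(S(add(add(add(SZ, mul(SZ, SSZ)), SSZ), mul(add(Z, Z), mul(Z, Z))))))
  →13  S(S(S(add(add(S(add(Z, mul(SZ, SSZ))), SSZ), mul(add(Z, Z), mul(Z, Z))))))
  →14  S(S(S(add(S(add(add(Z, mul(SZ, SSZ)), SSZ)), mul(add(Z, Z), mul(Z, Z))))))
  →15  S(S(S(S(add(add(add(Z, mul(SZ, SSZ)), SSZ), mul(add(Z, Z), mul(Z, Z)))))))
  →16  S(S(S(S(add(add(mul(SZ, SSZ), SSZ), mul(add(Z, Z), mul(Z, Z)))))))
  →17  S(S(S(S(add(add(add(SSZ, mul(Z, SSZ)), SSZ), mul(add(Z, Z), mul(Z, Z)))))))
  →18  S(S(S(S(add(add(S(add(SZ, mul(Z, SSZ))), SSZ), mul(add(Z, Z), mul(Z, Z)))))))
  →19  S(S(S(S(add(S(add(add(SZ, mul(Z, SSZ)), SSZ)), mul(add(Z, Z), mul(Z, Z)))))))
  →20  S(S(S(S(S(add(add(add(SZ, mul(Z, SSZ)), SSZ), mul(add(Z, Z), mul(Z, Z))))))))
  →21  S(S(S(S(S(add(add(S(add(Z, mul(Z, SSZ))), SSZ), mul(add(Z, Z), mul(Z, Z))))))))
  →22  S(S(S(S(S(add(S(add(add(Z, mul(Z, SSZ)), SSZ)), mul(add(Z, Z), mul(Z, Z))))))))
  →23  S(S(S(S(S(S(add(add(add(Z, mul(Z, SSZ)), SSZ), mul(add(Z, Z), mul(Z, Z)))))))))
  →24  S(S(S(S(S(S(add(add(mul(Z, SSZ), SSZ), mul(add(Z, Z), mul(Z, Z)))))))))
  →25  S(S(S(S(S(S(add(add(Z, SSZ), mul(add(Z, Z), mul(Z, Z)))))))))
  →26  S(S(S(S(S(S(add(SSZ, mul(add(Z, Z), mul(Z, Z)))))))))
  →27  S(S(S(S(S(S(S(add(SZ, mul(add(Z, Z), mul(Z, Z))))))))))
  →28  S(S(S(S(S(S(S(S(add(Z, mul(add(Z, Z), mul(Z, Z)))))))))))
  →29  S(S(S(S(S(S(S(S(mul(add(Z, Z), mul(Z, Z))))))))))
  →30  S(S(S(S(S(S(S(S(mul(Z, mul(Z, Z))))))))))
  →31  S^8(Z)

Term B:
  start: mul(SZ, add(add(SSZ, SZ), add(Z, Z)))
  →1  add(add(add(SSZ, SZ), add(Z, Z)), mul(Z, add(add(SSZ, SZ), add(Z, Z))))
  →2  add(add(S(add(SZ, SZ)), add(Z, Z)), mul(Z, add(add(SSZ, SZ), add(Z, Z))))
  →3  add(S(add(add(SZ, SZ), add(Z, Z))), mul(Z, add(add(SSZ, SZ), add(Z, Z))))
  →4  S(add(add(add(SZ, SZ), add(Z, Z)), mul(Z, add(add(SSZ, SZ), add(Z, Z)))))
  →5  S(add(add(S(add(Z, SZ)), add(Z, Z)), mul(Z, add(add(SSZ, SZ), add(Z, Z)))))
  →6  S(add(S(add(add(Z, SZ), add(Z, Z))), mul(Z, add(add(SSZ, SZ), add(Z, Z)))))
  →7  S(S(add(add(add(Z, SZ), add(Z, Z)), mul(Z, add(add(SSZ, SZ), add(Z, Z))))))
  →8  S(S(add(add(SZ, add(Z, Z)), mul(Z, add(add(SSZ, SZ), add(Z, Z))))))
  →9  S(S(add(S(add(Z, add(Z, Z))), mul(Z, add(add(SSZ, SZ), add(Z, Z))))))
  →10  S(S(S(add(add(Z, add(Z, Z)), mul(Z, add(add(SSZ, SZ), add(Z, Z)))))))
  →11  S(S(S(add(add(Z, Z), mul(Z, add(add(SSZ, SZ), add(Z, Z)))))))
  →12  S(S(S(add(Z, mul(Z, add(add(SSZ, SZ), add(Z, Z)))))))
  →13  S(S(S(mul(Z, add(add(SSZ, SZ), add(Z, Z))))))
  →14  SSSZ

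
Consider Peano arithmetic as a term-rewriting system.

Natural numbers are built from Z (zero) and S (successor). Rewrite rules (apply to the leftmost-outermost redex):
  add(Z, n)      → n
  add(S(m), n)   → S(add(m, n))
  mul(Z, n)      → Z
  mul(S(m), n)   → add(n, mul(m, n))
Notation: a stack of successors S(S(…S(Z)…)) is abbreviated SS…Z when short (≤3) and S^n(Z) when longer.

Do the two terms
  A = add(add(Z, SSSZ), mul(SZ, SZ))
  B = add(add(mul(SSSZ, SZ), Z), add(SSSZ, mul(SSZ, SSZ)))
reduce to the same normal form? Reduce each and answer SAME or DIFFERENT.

Term A:
  start: add(add(Z, SSSZ), mul(SZ, SZ))
  step 1: add(SSSZ, mul(SZ, SZ))
  step 2: S(add(SSZ, mul(SZ, SZ)))
  step 3: S(S(add(SZ, mul(SZ, SZ))))
  step 4: S(S(S(add(Z, mul(SZ, SZ)))))
  step 5: S(S(S(mul(SZ, SZ))))
  step 6: S(S(S(add(SZ, mul(Z, SZ)))))
  step 7: S(S(S(S(add(Z, mul(Z, SZ))))))
  step 8: S(S(S(S(mul(Z, SZ)))))
  step 9: S^4(Z)

Term B:
  start: add(add(mul(SSSZ, SZ), Z), add(SSSZ, mul(SSZ, SSZ)))
  step 1: add(add(add(SZ, mul(SSZ, SZ)), Z), add(SSSZ, mul(SSZ, SSZ)))
  step 2: add(add(S(add(Z, mul(SSZ, SZ))), Z), add(SSSZ, mul(SSZ, SSZ)))
  step 3: add(S(add(add(Z, mul(SSZ, SZ)), Z)), add(SSSZ, mul(SSZ, SSZ)))
  step 4: S(add(add(add(Z, mul(SSZ, SZ)), Z), add(SSSZ, mul(SSZ, SSZ))))
  step 5: S(add(add(mul(SSZ, SZ), Z), add(SSSZ, mul(SSZ, SSZ))))
  step 6: S(add(add(add(SZ, mul(SZ, SZ)), Z), add(SSSZ, mul(SSZ, SSZ))))
  step 7: S(add(add(S(add(Z, mul(SZ, SZ))), Z), add(SSSZ, mul(SSZ, SSZ))))
  step 8: S(add(S(add(add(Z, mul(SZ, SZ)), Z)), add(SSSZ, mul(SSZ, SSZ))))
  step 9: S(S(add(add(add(Z, mul(SZ, SZ)), Z), add(SSSZ, mul(SSZ, SSZ)))))
  step 10: S(S(add(add(mul(SZ, SZ), Z), add(SSSZ, mul(SSZ, SSZ)))))
  step 11: S(S(add(add(add(SZ, mul(Z, SZ)), Z), add(SSSZ, mul(SSZ, SSZ)))))
  step 12: S(S(add(add(S(add(Z, mul(Z, SZ))), Z), add(SSSZ, mul(SSZ, SSZ)))))
  step 13: S(S(add(S(add(add(Z, mul(Z, SZ)), Z)), add(SSSZ, mul(SSZ, SSZ)))))
  step 14: S(S(S(add(add(add(Z, mul(Z, SZ)), Z), add(SSSZ, mul(SSZ, SSZ))))))
  step 15: S(S(S(add(add(mul(Z, SZ), Z), add(SSSZ, mul(SSZ, SSZ))))))
  step 16: S(S(S(add(add(Z, Z), add(SSSZ, mul(SSZ, SSZ))))))
  step 17: S(S(S(add(Z, add(SSSZ, mul(SSZ, SSZ))))))
  step 18: S(S(S(add(SSSZ, mul(SSZ, SSZ)))))
  step 19: S(S(S(S(add(SSZ, mul(SSZ, SSZ))))))
  step 20: S(S(S(S(S(add(SZ, mul(SSZ, SSZ)))))))
  step 21: S(S(S(S(S(S(add(Z, mul(SSZ, SSZ))))))))
  step 22: S(S(S(S(S(S(mul(SSZ, SSZ)))))))
  step 23: S(S(S(S(S(S(add(SSZ, mul(SZ, SSZ))))))))
  step 24: S(S(S(S(S(S(S(add(SZ, mul(SZ, SSZ)))))))))
  step 25: S(S(S(S(S(S(S(S(add(Z, mul(SZ, SSZ))))))))))
  step 26: S(S(S(S(S(S(S(S(mul(SZ, SSZ)))))))))
  step 27: S(S(S(S(S(S(S(S(add(SSZ, mul(Z, SSZ))))))))))
  step 28: S(S(S(S(S(S(S(S(S(add(SZ, mul(Z, SSZ)))))))))))
  step 29: S(S(S(S(S(S(S(S(S(S(add(Z, mul(Z, SSZ))))))))))))
  step 30: S(S(S(S(S(S(S(S(S(S(mul(Z, SSZ)))))))))))
  step 31: S^10(Z)

Answer: DIFFERENT — A ⇓ S^4(Z), B ⇓ S^10(Z)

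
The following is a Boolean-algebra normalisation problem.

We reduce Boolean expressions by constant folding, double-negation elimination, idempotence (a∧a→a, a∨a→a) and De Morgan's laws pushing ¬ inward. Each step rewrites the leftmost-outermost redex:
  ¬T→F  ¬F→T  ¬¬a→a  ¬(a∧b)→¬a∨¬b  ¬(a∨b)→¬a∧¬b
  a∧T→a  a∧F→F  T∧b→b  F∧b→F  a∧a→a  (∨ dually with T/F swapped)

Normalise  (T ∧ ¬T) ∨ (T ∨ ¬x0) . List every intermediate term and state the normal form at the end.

  start: (T ∧ ¬T) ∨ (T ∨ ¬x0)
  step 1: ¬T ∨ (T ∨ ¬x0)
  step 2: F ∨ (T ∨ ¬x0)
  step 3: T ∨ ¬x0
  step 4: T

Answer: normal form = T  (in 4 steps)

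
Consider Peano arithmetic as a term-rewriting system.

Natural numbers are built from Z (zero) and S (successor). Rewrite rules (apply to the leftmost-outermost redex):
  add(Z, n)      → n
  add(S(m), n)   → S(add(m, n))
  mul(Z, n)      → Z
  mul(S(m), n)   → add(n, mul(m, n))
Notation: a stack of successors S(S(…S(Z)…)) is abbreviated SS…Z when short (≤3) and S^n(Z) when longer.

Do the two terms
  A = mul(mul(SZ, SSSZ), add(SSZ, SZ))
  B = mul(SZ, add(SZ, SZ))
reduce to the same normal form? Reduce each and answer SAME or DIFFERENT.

Answer: DIFFERENT — A ⇓ S^9(Z), B ⇓ SSZ

Derivation:
Term A:
  start: mul(mul(SZ, SSSZ), add(SSZ, SZ))
  [1] mul(add(SSSZ, mul(Z, SSSZ)), add(SSZ, SZ))
  [2] mul(S(add(SSZ, mul(Z, SSSZ))), add(SSZ, SZ))
  [3] add(add(SSZ, SZ), mul(add(SSZ, mul(Z, SSSZ)), add(SSZ, SZ)))
  [4] add(S(add(SZ, SZ)), mul(add(SSZ, mul(Z, SSSZ)), add(SSZ, SZ)))
  [5] S(add(add(SZ, SZ), mul(add(SSZ, mul(Z, SSSZ)), add(SSZ, SZ))))
  [6] S(add(S(add(Z, SZ)), mul(add(SSZ, mul(Z, SSSZ)), add(SSZ, SZ))))
  [7] S(S(add(add(Z, SZ), mul(add(SSZ, mul(Z, SSSZ)), add(SSZ, SZ)))))
  [8] S(S(add(SZ, mul(add(SSZ, mul(Z, SSSZ)), add(SSZ, SZ)))))
  [9] S(S(S(add(Z, mul(add(SSZ, mul(Z, SSSZ)), add(SSZ, SZ))))))
  [10] S(S(S(mul(add(SSZ, mul(Z, SSSZ)), add(SSZ, SZ)))))
  [11] S(S(S(mul(S(add(SZ, mul(Z, SSSZ))), add(SSZ, SZ)))))
  [12] S(S(S(add(add(SSZ, SZ), mul(add(SZ, mul(Z, SSSZ)), add(SSZ, SZ))))))
  [13] S(S(S(add(S(add(SZ, SZ)), mul(add(SZ, mul(Z, SSSZ)), add(SSZ, SZ))))))
  [14] S(S(S(S(add(add(SZ, SZ), mul(add(SZ, mul(Z, SSSZ)), add(SSZ, SZ)))))))
  [15] S(S(S(S(add(S(add(Z, SZ)), mul(add(SZ, mul(Z, SSSZ)), add(SSZ, SZ)))))))
  [16] S(S(S(S(S(add(add(Z, SZ), mul(add(SZ, mul(Z, SSSZ)), add(SSZ, SZ))))))))
  [17] S(S(S(S(S(add(SZ, mul(add(SZ, mul(Z, SSSZ)), add(SSZ, SZ))))))))
  [18] S(S(S(S(S(S(add(Z, mul(add(SZ, mul(Z, SSSZ)), add(SSZ, SZ)))))))))
  [19] S(S(S(S(S(S(mul(add(SZ, mul(Z, SSSZ)), add(SSZ, SZ))))))))
  [20] S(S(S(S(S(S(mul(S(add(Z, mul(Z, SSSZ))), add(SSZ, SZ))))))))
  [21] S(S(S(S(S(S(add(add(SSZ, SZ), mul(add(Z, mul(Z, SSSZ)), add(SSZ, SZ)))))))))
  [22] S(S(S(S(S(S(add(S(add(SZ, SZ)), mul(add(Z, mul(Z, SSSZ)), add(SSZ, SZ)))))))))
  [23] S(S(S(S(S(S(S(add(add(SZ, SZ), mul(add(Z, mul(Z, SSSZ)), add(SSZ, SZ))))))))))
  [24] S(S(S(S(S(S(S(add(S(add(Z, SZ)), mul(add(Z, mul(Z, SSSZ)), add(SSZ, SZ))))))))))
  [25] S(S(S(S(S(S(S(S(add(add(Z, SZ), mul(add(Z, mul(Z, SSSZ)), add(SSZ, SZ)))))))))))
  [26] S(S(S(S(S(S(S(S(add(SZ, mul(add(Z, mul(Z, SSSZ)), add(SSZ, SZ)))))))))))
  [27] S(S(S(S(S(S(S(S(S(add(Z, mul(add(Z, mul(Z, SSSZ)), add(SSZ, SZ))))))))))))
  [28] S(S(S(S(S(S(S(S(S(mul(add(Z, mul(Z, SSSZ)), add(SSZ, SZ)))))))))))
  [29] S(S(S(S(S(S(S(S(S(mul(mul(Z, SSSZ), add(SSZ, SZ)))))))))))
  [30] S(S(S(S(S(S(S(S(S(mul(Z, add(SSZ, SZ)))))))))))
  [31] S^9(Z)

Term B:
  start: mul(SZ, add(SZ, SZ))
  [1] add(add(SZ, SZ), mul(Z, add(SZ, SZ)))
  [2] add(S(add(Z, SZ)), mul(Z, add(SZ, SZ)))
  [3] S(add(add(Z, SZ), mul(Z, add(SZ, SZ))))
  [4] S(add(SZ, mul(Z, add(SZ, SZ))))
  [5] S(S(add(Z, mul(Z, add(SZ, SZ)))))
  [6] S(S(mul(Z, add(SZ, SZ))))
  [7] SSZ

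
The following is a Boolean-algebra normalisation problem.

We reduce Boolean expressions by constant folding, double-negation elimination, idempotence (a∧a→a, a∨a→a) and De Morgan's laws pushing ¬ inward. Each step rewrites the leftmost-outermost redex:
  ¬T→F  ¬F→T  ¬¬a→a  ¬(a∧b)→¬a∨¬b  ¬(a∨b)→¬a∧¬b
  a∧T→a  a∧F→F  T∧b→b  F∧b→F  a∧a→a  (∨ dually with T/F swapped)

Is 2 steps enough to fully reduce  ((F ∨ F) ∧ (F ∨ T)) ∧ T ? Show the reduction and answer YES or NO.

Answer: NO — after 2 steps the term is F ∧ (F ∨ T), not yet normal

Reduction:
  start: ((F ∨ F) ∧ (F ∨ T)) ∧ T
  [1] (F ∨ F) ∧ (F ∨ T)
  [2] F ∧ (F ∨ T)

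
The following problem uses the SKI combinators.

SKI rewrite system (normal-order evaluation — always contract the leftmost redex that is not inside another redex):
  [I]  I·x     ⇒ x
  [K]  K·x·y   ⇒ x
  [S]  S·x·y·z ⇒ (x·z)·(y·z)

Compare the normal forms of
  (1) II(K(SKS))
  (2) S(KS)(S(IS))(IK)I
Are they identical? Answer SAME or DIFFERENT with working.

Answer: DIFFERENT — A ⇓ K(SKS), B ⇓ S(SSK)I

Derivation:
Term A:
  start: II(K(SKS))
  step 1: I(K(SKS))
  step 2: K(SKS)

Term B:
  start: S(KS)(S(IS))(IK)I
  step 1: KS(IK)(S(IS)(IK))I
  step 2: S(S(IS)(IK))I
  step 3: S(SS(IK))I
  step 4: S(SSK)I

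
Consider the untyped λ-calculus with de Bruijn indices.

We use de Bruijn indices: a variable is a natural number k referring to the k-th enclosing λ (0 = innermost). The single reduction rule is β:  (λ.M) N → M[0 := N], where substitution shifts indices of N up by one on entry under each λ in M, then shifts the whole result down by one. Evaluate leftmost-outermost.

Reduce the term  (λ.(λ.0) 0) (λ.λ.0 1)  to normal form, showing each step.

  start: (λ.(λ.0) 0) (λ.λ.0 1)
  →1  (λ.0) (λ.λ.0 1)
  →2  λ.λ.0 1

Answer: normal form = λ.λ.0 1  (in 2 steps)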